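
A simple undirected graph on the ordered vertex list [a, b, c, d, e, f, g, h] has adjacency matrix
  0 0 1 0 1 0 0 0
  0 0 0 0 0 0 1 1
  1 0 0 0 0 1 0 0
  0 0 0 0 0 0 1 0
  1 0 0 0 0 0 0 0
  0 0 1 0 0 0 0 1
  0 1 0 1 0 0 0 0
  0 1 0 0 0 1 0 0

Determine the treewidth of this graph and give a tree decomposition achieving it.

Treewidth 1.
Bags: B1 = {a, e}  B2 = {a, c}  B3 = {c, f}  B4 = {f, h}  B5 = {b, h}  B6 = {b, g}  B7 = {d, g}
Tree: B1–B2, B2–B3, B3–B4, B4–B5, B5–B6, B6–B7

The largest bag has 2 vertices, giving width 1; this decomposition certifies tw(G) ≤ 1. Any graph with an edge has treewidth ≥ 1, and G has the edge e–a. Combining the bounds, tw(G) = 1.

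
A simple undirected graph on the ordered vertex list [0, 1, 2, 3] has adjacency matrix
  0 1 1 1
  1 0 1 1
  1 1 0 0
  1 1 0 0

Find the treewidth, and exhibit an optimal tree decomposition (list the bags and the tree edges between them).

Treewidth 2.
Bags: B1 = {0, 1, 2}  B2 = {0, 1, 3}
Tree: B1–B2

The largest bag has 3 vertices, giving width 2; this decomposition certifies tw(G) ≤ 2. For the lower bound, the 3 vertices {0, 1, 2} are pairwise adjacent, and any tree decomposition puts a clique entirely inside one bag — forcing width ≥ 2. The upper and lower bounds meet at 2, so that is the treewidth.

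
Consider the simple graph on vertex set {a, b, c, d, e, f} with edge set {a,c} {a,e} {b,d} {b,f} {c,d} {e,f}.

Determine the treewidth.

A width-2 tree decomposition is:
Bags: B1 = {b, c, d}  B2 = {b, c, f}  B3 = {c, e, f}  B4 = {a, c, e}
Tree: B1–B2, B2–B3, B3–B4
Each bag holds 3 vertices, so the decomposition has width 2, which upper-bounds the treewidth. The edges c–d–b–f–e–a–c form a cycle, so G is not a tree and its treewidth is at least 2. Hence tw(G) = 2 exactly.

2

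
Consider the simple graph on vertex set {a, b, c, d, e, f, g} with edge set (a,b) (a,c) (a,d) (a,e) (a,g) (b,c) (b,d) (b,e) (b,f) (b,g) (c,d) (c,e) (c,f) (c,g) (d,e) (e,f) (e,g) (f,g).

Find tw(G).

A width-4 tree decomposition is:
Bags: B1 = {a, b, c, d, e}  B2 = {a, b, c, e, g}  B3 = {b, c, e, f, g}
Tree: B1–B2, B2–B3
The largest bag has 5 vertices, giving width 4; this decomposition certifies tw(G) ≤ 4. On the other hand G contains the 5-clique {a, b, c, d, e}. A clique must lie in a single bag of any decomposition, so no decomposition can have width below 4. The upper and lower bounds meet at 4, so that is the treewidth.

4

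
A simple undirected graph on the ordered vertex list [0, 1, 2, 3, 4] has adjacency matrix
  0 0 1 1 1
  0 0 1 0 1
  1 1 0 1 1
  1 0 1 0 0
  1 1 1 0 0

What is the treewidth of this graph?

2

A width-2 tree decomposition is:
Bags: B1 = {1, 2, 4}  B2 = {0, 2, 4}  B3 = {0, 2, 3}
Tree: B1–B2, B2–B3
The largest bag has 3 vertices, giving width 2; this decomposition certifies tw(G) ≤ 2. For the lower bound, the 3 vertices {0, 2, 3} are pairwise adjacent, and any tree decomposition puts a clique entirely inside one bag — forcing width ≥ 2. Hence tw(G) = 2 exactly.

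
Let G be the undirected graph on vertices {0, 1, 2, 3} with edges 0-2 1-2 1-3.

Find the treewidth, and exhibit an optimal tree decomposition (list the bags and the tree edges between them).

The largest bag has 2 vertices, giving width 1; this decomposition certifies tw(G) ≤ 1. Any graph with an edge has treewidth ≥ 1, and G has the edge 2–0. Therefore the treewidth is 1.

Treewidth 1.
One optimal decomposition is:
Bags: B1 = {0, 2}  B2 = {1, 2}  B3 = {1, 3}
Tree: B1–B2, B2–B3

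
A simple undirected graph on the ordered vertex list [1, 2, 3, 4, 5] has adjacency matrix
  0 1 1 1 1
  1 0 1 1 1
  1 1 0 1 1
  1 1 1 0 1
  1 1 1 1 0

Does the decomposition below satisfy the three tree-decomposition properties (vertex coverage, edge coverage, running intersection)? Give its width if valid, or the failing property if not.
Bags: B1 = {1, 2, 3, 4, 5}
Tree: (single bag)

Yes; width 4.

Vertex coverage: the bags together contain {1, 2, 3, 4, 5}, the full vertex set. Edge coverage: each edge of G has both endpoints in at least one bag. Running intersection: for every vertex, the bags containing it form a connected subtree. All three properties hold, so this is a valid tree decomposition of width max|bag| − 1 = 4, and hence tw(G) ≤ 4.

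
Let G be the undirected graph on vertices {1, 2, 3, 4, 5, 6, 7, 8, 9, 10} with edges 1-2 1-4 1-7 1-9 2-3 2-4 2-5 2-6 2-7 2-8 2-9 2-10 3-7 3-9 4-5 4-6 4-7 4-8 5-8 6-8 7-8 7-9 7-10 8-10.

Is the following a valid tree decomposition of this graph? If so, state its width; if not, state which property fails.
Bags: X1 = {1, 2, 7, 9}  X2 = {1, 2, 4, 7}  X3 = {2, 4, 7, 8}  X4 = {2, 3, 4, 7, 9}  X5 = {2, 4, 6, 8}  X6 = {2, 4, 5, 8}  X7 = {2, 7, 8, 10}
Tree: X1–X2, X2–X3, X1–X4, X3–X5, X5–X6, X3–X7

No — bags containing vertex 4 are not connected in the tree.

A tree decomposition must satisfy three properties: every vertex lies in some bag; for every edge, both endpoints lie together in some bag; and for every vertex, the bags containing it form a connected subtree. Here bags containing vertex 4 are not connected in the tree, so the decomposition is invalid.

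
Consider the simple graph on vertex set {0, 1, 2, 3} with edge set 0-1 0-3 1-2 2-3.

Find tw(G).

2

A width-2 tree decomposition is:
Bags: B1 = {0, 1, 2}  B2 = {0, 2, 3}
Tree: B1–B2
Each bag holds 3 vertices, so the decomposition has width 2, which upper-bounds the treewidth. The edges 0–1–2–3–0 form a cycle, so G is not a tree and its treewidth is at least 2. Hence tw(G) = 2 exactly.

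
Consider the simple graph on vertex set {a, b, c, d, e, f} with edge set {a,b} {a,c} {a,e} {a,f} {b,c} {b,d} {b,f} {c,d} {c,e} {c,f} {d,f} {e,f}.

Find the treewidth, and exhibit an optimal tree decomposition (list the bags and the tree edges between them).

Treewidth 3.
One optimal decomposition is:
Bags: B1 = {b, c, d, f}  B2 = {a, b, c, f}  B3 = {a, c, e, f}
Tree: B1–B2, B2–B3

Every bag has size at most 4, so the width is 4 − 1 = 3 and tw(G) ≤ 3. For the lower bound, the 4 vertices {b, c, d, f} are pairwise adjacent, and any tree decomposition puts a clique entirely inside one bag — forcing width ≥ 3. Combining the bounds, tw(G) = 3.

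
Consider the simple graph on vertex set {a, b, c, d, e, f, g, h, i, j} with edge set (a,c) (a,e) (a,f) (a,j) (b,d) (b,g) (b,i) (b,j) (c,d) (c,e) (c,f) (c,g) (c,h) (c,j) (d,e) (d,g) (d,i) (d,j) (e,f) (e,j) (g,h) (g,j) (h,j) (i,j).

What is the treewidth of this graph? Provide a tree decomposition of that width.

Each bag holds 4 vertices, so the decomposition has width 3, which upper-bounds the treewidth. On the other hand G contains the 4-clique {c, d, g, j}. A clique must lie in a single bag of any decomposition, so no decomposition can have width below 3. Hence tw(G) = 3 exactly.

Treewidth 3.
Bags: B1 = {a, c, e, j}  B2 = {c, d, e, j}  B3 = {a, c, e, f}  B4 = {c, d, g, j}  B5 = {b, d, g, j}  B6 = {b, d, i, j}  B7 = {c, g, h, j}
Tree: B1–B2, B1–B3, B2–B4, B4–B5, B5–B6, B4–B7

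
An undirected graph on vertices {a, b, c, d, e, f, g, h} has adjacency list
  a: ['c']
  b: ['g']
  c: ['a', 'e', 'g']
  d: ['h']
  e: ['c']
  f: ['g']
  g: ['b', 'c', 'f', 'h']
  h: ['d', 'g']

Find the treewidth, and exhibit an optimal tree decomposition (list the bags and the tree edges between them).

Treewidth 1.
One such decomposition:
Bags: B1 = {g, h}  B2 = {d, h}  B3 = {c, g}  B4 = {c, e}  B5 = {f, g}  B6 = {b, g}  B7 = {a, c}
Tree: B1–B2, B1–B3, B3–B4, B1–B5, B3–B6, B3–B7

Every bag has size at most 2, so the width is 2 − 1 = 1 and tw(G) ≤ 1. G has an edge, so its treewidth is at least 1. The upper and lower bounds meet at 1, so that is the treewidth.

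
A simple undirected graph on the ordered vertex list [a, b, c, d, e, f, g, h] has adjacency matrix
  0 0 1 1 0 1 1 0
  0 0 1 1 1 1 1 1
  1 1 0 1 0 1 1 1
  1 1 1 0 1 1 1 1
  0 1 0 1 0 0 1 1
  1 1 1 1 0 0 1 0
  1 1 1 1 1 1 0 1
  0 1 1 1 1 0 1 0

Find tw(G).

A width-4 tree decomposition is:
Bags: B1 = {b, c, d, g, h}  B2 = {b, d, e, g, h}  B3 = {b, c, d, f, g}  B4 = {a, c, d, f, g}
Tree: B1–B2, B1–B3, B3–B4
Every bag has size at most 5, so the width is 5 − 1 = 4 and tw(G) ≤ 4. For the lower bound, the 5 vertices {a, c, d, f, g} are pairwise adjacent, and any tree decomposition puts a clique entirely inside one bag — forcing width ≥ 4. Combining the bounds, tw(G) = 4.

4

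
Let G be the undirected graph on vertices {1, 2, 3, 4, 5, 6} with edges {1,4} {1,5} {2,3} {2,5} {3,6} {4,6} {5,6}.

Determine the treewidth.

2

A width-2 tree decomposition is:
Bags: B1 = {1, 4, 5}  B2 = {4, 5, 6}  B3 = {2, 5, 6}  B4 = {2, 3, 6}
Tree: B1–B2, B2–B3, B3–B4
Every bag has size at most 3, so the width is 3 − 1 = 2 and tw(G) ≤ 2. The edges 1–4–6–5–1 form a cycle, so G is not a tree and its treewidth is at least 2. Hence tw(G) = 2 exactly.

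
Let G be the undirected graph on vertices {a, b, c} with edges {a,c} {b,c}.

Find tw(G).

A width-1 tree decomposition is:
Bags: B1 = {b, c}  B2 = {a, c}
Tree: B1–B2
Each bag holds 2 vertices, so the decomposition has width 1, which upper-bounds the treewidth. G has an edge, so its treewidth is at least 1. Therefore the treewidth is 1.

1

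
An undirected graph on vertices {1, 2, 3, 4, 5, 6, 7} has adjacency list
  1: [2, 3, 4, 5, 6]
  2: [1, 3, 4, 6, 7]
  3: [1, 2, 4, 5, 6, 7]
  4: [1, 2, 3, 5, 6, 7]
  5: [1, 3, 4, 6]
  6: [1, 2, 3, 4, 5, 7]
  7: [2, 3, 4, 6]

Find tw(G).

4

A width-4 tree decomposition is:
Bags: B1 = {1, 3, 4, 5, 6}  B2 = {1, 2, 3, 4, 6}  B3 = {2, 3, 4, 6, 7}
Tree: B1–B2, B2–B3
Every bag has size at most 5, so the width is 5 − 1 = 4 and tw(G) ≤ 4. For the lower bound, the 5 vertices {1, 2, 3, 4, 6} are pairwise adjacent, and any tree decomposition puts a clique entirely inside one bag — forcing width ≥ 4. Combining the bounds, tw(G) = 4.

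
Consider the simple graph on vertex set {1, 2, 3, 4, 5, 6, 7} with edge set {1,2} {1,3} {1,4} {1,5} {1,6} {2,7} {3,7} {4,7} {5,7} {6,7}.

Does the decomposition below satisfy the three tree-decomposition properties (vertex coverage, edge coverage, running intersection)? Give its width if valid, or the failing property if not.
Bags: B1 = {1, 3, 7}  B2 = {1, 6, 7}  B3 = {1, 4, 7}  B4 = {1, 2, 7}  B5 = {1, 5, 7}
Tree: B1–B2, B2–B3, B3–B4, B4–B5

Every vertex of G appears in some bag (union = {1, 2, 3, 4, 5, 6, 7}); every edge is covered by a bag; and for each vertex v the set of bags containing v is connected in the bag tree. The decomposition is therefore valid. The largest bag has 3 vertices, so the width is 2.

Yes; width 2.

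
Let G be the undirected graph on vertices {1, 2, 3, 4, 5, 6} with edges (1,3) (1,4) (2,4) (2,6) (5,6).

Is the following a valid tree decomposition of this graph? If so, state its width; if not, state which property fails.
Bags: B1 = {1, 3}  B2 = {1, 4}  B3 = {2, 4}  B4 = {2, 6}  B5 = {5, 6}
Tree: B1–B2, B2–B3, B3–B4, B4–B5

Yes; width 1.

Checking the three conditions: (i) the bags cover all of {1, 2, 3, 4, 5, 6}; (ii) for each edge, some bag contains both endpoints; (iii) the bags containing any fixed vertex form a subtree. All hold, so the decomposition is valid with width 2 − 1 = 1.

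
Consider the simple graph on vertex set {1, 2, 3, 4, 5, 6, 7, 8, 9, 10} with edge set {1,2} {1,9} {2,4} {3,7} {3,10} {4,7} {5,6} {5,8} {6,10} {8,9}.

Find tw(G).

A width-2 tree decomposition is:
Bags: B1 = {2, 4, 7}  B2 = {1, 2, 7}  B3 = {1, 7, 9}  B4 = {7, 8, 9}  B5 = {5, 7, 8}  B6 = {5, 6, 7}  B7 = {6, 7, 10}  B8 = {3, 7, 10}
Tree: B1–B2, B2–B3, B3–B4, B4–B5, B5–B6, B6–B7, B7–B8
Every bag has size at most 3, so the width is 3 − 1 = 2 and tw(G) ≤ 2. The edges 7–4–2–1–9–8–5–6–10–3–7 form a cycle, so G is not a tree and its treewidth is at least 2. Hence tw(G) = 2 exactly.

2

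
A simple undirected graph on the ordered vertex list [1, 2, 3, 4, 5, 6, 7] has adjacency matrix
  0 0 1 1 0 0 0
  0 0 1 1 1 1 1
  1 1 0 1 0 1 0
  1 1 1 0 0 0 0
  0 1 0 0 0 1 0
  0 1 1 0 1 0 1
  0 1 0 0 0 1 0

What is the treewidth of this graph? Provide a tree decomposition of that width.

Treewidth 2.
One such decomposition:
Bags: B1 = {2, 3, 4}  B2 = {1, 3, 4}  B3 = {2, 3, 6}  B4 = {2, 5, 6}  B5 = {2, 6, 7}
Tree: B1–B2, B1–B3, B3–B4, B4–B5

The largest bag has 3 vertices, giving width 2; this decomposition certifies tw(G) ≤ 2. For the lower bound, the 3 vertices {1, 3, 4} are pairwise adjacent, and any tree decomposition puts a clique entirely inside one bag — forcing width ≥ 2. Combining the bounds, tw(G) = 2.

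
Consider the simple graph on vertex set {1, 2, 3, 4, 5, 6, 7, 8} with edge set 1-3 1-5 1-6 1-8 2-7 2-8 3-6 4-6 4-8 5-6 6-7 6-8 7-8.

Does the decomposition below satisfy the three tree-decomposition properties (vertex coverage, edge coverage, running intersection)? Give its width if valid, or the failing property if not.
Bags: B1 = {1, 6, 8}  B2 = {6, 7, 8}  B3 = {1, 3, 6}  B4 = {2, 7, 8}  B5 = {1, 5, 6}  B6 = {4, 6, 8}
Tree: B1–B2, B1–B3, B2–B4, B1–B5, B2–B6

Vertex coverage: the bags together contain {1, 2, 3, 4, 5, 6, 7, 8}, the full vertex set. Edge coverage: each edge of G has both endpoints in at least one bag. Running intersection: for every vertex, the bags containing it form a connected subtree. All three properties hold, so this is a valid tree decomposition of width max|bag| − 1 = 2, and hence tw(G) ≤ 2.

Yes; width 2.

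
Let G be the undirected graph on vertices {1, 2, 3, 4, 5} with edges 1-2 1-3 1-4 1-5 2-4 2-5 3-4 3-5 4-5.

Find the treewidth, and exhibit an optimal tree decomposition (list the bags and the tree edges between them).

Treewidth 3.
One such decomposition:
Bags: B1 = {1, 2, 4, 5}  B2 = {1, 3, 4, 5}
Tree: B1–B2

The largest bag has 4 vertices, giving width 3; this decomposition certifies tw(G) ≤ 3. On the other hand G contains the 4-clique {1, 2, 4, 5}. A clique must lie in a single bag of any decomposition, so no decomposition can have width below 3. The upper and lower bounds meet at 3, so that is the treewidth.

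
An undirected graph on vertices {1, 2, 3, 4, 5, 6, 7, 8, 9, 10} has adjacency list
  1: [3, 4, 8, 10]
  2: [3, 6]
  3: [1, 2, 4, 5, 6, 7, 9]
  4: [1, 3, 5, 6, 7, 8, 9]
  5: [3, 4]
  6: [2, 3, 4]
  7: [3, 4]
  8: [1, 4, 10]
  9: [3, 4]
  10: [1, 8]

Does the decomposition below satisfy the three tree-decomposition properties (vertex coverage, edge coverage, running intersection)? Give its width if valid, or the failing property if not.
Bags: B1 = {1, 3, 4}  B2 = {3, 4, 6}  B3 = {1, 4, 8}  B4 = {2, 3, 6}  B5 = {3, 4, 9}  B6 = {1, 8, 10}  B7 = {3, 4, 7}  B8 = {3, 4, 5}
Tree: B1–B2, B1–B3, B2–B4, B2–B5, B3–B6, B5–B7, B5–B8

Yes; width 2.

Checking the three conditions: (i) the bags cover all of {1, 2, 3, 4, 5, 6, 7, 8, 9, 10}; (ii) for each edge, some bag contains both endpoints; (iii) the bags containing any fixed vertex form a subtree. All hold, so the decomposition is valid with width 3 − 1 = 2.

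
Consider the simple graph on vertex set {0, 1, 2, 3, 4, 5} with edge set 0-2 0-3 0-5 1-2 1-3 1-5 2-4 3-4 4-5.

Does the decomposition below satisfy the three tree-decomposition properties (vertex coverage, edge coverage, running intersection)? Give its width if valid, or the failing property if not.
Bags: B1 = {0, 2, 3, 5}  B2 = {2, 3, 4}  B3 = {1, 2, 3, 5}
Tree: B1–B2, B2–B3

A tree decomposition must satisfy three properties: every vertex lies in some bag; for every edge, both endpoints lie together in some bag; and for every vertex, the bags containing it form a connected subtree. Here edge (5,4) lies in no bag, so the decomposition is invalid.

No — edge (5,4) lies in no bag.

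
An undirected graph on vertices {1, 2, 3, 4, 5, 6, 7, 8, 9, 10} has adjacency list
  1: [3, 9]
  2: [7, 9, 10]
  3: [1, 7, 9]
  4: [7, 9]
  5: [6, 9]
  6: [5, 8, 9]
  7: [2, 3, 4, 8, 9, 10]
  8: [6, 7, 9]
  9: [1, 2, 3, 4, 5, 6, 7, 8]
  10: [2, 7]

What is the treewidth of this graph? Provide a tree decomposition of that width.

Treewidth 2.
Bags: B1 = {2, 7, 9}  B2 = {7, 8, 9}  B3 = {3, 7, 9}  B4 = {4, 7, 9}  B5 = {6, 8, 9}  B6 = {1, 3, 9}  B7 = {5, 6, 9}  B8 = {2, 7, 10}
Tree: B1–B2, B2–B3, B2–B4, B2–B5, B3–B6, B5–B7, B1–B8

Every bag has size at most 3, so the width is 3 − 1 = 2 and tw(G) ≤ 2. For the lower bound, the 3 vertices {1, 3, 9} are pairwise adjacent, and any tree decomposition puts a clique entirely inside one bag — forcing width ≥ 2. Hence tw(G) = 2 exactly.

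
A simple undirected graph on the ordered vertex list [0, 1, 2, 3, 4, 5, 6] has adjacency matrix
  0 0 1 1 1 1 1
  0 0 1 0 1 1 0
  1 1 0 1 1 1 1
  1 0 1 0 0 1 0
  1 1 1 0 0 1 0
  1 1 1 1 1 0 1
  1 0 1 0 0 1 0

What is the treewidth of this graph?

3

A width-3 tree decomposition is:
Bags: B1 = {0, 2, 4, 5}  B2 = {1, 2, 4, 5}  B3 = {0, 2, 3, 5}  B4 = {0, 2, 5, 6}
Tree: B1–B2, B1–B3, B3–B4
The largest bag has 4 vertices, giving width 3; this decomposition certifies tw(G) ≤ 3. On the other hand G contains the 4-clique {0, 2, 3, 5}. A clique must lie in a single bag of any decomposition, so no decomposition can have width below 3. Therefore the treewidth is 3.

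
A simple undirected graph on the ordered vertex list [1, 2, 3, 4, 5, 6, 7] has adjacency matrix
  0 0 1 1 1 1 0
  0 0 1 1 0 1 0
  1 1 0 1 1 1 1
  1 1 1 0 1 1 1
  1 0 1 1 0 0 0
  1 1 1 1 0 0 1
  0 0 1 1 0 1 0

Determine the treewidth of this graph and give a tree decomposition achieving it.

Treewidth 3.
One optimal decomposition is:
Bags: B1 = {3, 4, 6, 7}  B2 = {1, 3, 4, 6}  B3 = {2, 3, 4, 6}  B4 = {1, 3, 4, 5}
Tree: B1–B2, B1–B3, B2–B4

The largest bag has 4 vertices, giving width 3; this decomposition certifies tw(G) ≤ 3. Conversely, {1, 3, 4, 5} is a clique of size 4, and the vertices of any clique must share a bag in every tree decomposition; so some bag has ≥ 4 vertices and tw(G) ≥ 3. Combining the bounds, tw(G) = 3.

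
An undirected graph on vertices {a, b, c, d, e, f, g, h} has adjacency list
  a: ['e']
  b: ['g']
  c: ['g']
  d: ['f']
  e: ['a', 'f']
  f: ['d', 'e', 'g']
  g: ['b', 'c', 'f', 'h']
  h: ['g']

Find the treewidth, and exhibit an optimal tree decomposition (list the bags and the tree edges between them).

Treewidth 1.
One optimal decomposition is:
Bags: B1 = {f, g}  B2 = {e, f}  B3 = {g, h}  B4 = {d, f}  B5 = {b, g}  B6 = {c, g}  B7 = {a, e}
Tree: B1–B2, B1–B3, B2–B4, B1–B5, B1–B6, B2–B7

The largest bag has 2 vertices, giving width 1; this decomposition certifies tw(G) ≤ 1. Any graph with an edge has treewidth ≥ 1, and G has the edge g–f. Therefore the treewidth is 1.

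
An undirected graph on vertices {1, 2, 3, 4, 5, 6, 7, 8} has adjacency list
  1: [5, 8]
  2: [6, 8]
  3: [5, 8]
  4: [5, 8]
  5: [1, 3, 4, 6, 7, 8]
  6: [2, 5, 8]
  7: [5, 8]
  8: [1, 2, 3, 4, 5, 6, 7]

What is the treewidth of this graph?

A width-2 tree decomposition is:
Bags: B1 = {1, 5, 8}  B2 = {5, 6, 8}  B3 = {3, 5, 8}  B4 = {4, 5, 8}  B5 = {2, 6, 8}  B6 = {5, 7, 8}
Tree: B1–B2, B1–B3, B1–B4, B2–B5, B3–B6
Each bag holds 3 vertices, so the decomposition has width 2, which upper-bounds the treewidth. Conversely, {2, 6, 8} is a clique of size 3, and the vertices of any clique must share a bag in every tree decomposition; so some bag has ≥ 3 vertices and tw(G) ≥ 2. Therefore the treewidth is 2.

2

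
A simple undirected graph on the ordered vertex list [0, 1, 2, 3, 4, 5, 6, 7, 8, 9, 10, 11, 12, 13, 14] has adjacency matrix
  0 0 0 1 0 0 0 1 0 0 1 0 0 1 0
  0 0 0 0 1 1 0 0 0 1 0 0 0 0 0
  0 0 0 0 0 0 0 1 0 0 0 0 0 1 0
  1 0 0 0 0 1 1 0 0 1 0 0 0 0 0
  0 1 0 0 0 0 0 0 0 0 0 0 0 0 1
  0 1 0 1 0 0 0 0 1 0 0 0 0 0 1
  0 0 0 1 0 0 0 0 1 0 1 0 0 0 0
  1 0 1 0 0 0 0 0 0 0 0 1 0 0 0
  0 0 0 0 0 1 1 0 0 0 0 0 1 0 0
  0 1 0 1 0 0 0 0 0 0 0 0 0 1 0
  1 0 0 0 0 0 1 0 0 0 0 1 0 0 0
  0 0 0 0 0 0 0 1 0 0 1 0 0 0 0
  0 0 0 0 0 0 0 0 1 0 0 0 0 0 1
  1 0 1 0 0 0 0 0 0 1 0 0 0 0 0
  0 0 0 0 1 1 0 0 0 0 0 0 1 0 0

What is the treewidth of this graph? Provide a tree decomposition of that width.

The largest bag has 4 vertices, giving width 3; this decomposition certifies tw(G) ≤ 3. For the lower bound: the 4 vertex sets {2,7,11}, {10}, {0}, {3,6,9,13} are disjoint, each induces a connected subgraph, and every pair is joined by at least one edge of G. Contracting each set to a single vertex therefore yields K_{4} as a minor, and since treewidth is minor-monotone, tw(G) ≥ tw(K_{4}) = 3. The upper and lower bounds meet at 3, so that is the treewidth.

Treewidth 3.
One optimal decomposition is:
Bags: B1 = {2, 7, 10, 11}  B2 = {0, 2, 7, 10}  B3 = {0, 2, 10, 13}  B4 = {0, 6, 10, 13}  B5 = {0, 3, 6, 13}  B6 = {3, 6, 9, 13}  B7 = {3, 6, 8, 9}  B8 = {3, 5, 8, 9}  B9 = {1, 5, 8, 9}  B10 = {1, 5, 8, 12}  B11 = {1, 5, 12, 14}  B12 = {1, 4, 12, 14}
Tree: B1–B2, B2–B3, B3–B4, B4–B5, B5–B6, B6–B7, B7–B8, B8–B9, B9–B10, B10–B11, B11–B12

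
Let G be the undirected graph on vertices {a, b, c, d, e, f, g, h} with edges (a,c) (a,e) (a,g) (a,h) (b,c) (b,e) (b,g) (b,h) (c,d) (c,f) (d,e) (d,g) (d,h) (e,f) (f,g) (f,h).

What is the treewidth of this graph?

A width-4 tree decomposition is:
Bags: B1 = {b, c, e, g, h}  B2 = {a, c, e, g, h}  B3 = {c, e, f, g, h}  B4 = {c, d, e, g, h}
Tree: B1–B2, B2–B3, B3–B4
The largest bag has 5 vertices, giving width 4; this decomposition certifies tw(G) ≤ 4. For the lower bound: the 5 vertex sets {b,h}, {a,e}, {f,g}, {c}, {d} are disjoint, each induces a connected subgraph, and every pair is joined by at least one edge of G. Contracting each set to a single vertex therefore yields K_{5} as a minor, and since treewidth is minor-monotone, tw(G) ≥ tw(K_{5}) = 4. The upper and lower bounds meet at 4, so that is the treewidth.

4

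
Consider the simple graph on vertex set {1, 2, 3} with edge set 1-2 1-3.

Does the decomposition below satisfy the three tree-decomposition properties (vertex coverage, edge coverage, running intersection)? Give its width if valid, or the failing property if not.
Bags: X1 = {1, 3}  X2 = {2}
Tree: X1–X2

No — edge (1,2) lies in no bag.

A tree decomposition must satisfy three properties: every vertex lies in some bag; for every edge, both endpoints lie together in some bag; and for every vertex, the bags containing it form a connected subtree. Here edge (1,2) lies in no bag, so the decomposition is invalid.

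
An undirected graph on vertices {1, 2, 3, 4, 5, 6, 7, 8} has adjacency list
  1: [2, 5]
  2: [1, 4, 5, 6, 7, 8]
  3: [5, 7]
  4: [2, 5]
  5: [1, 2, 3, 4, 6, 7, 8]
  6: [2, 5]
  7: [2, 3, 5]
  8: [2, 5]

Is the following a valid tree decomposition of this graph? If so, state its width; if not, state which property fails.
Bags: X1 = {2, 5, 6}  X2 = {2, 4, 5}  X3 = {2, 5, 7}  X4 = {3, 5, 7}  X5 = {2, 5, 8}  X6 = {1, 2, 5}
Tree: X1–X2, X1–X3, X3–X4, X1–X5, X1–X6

Yes; width 2.

Checking the three conditions: (i) the bags cover all of {1, 2, 3, 4, 5, 6, 7, 8}; (ii) for each edge, some bag contains both endpoints; (iii) the bags containing any fixed vertex form a subtree. All hold, so the decomposition is valid with width 3 − 1 = 2.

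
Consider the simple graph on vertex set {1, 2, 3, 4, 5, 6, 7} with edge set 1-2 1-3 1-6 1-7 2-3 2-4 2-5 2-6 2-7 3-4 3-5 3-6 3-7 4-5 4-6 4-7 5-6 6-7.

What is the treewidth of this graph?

A width-4 tree decomposition is:
Bags: B1 = {1, 2, 3, 6, 7}  B2 = {2, 3, 4, 6, 7}  B3 = {2, 3, 4, 5, 6}
Tree: B1–B2, B2–B3
Each bag holds 5 vertices, so the decomposition has width 4, which upper-bounds the treewidth. On the other hand G contains the 5-clique {1, 2, 3, 6, 7}. A clique must lie in a single bag of any decomposition, so no decomposition can have width below 4. Therefore the treewidth is 4.

4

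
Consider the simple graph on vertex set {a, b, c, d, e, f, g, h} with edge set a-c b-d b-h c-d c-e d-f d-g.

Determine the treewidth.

1

A width-1 tree decomposition is:
Bags: B1 = {c, e}  B2 = {c, d}  B3 = {b, d}  B4 = {d, g}  B5 = {d, f}  B6 = {a, c}  B7 = {b, h}
Tree: B1–B2, B2–B3, B3–B4, B4–B5, B2–B6, B3–B7
The largest bag has 2 vertices, giving width 1; this decomposition certifies tw(G) ≤ 1. Any graph with an edge has treewidth ≥ 1, and G has the edge c–e. The upper and lower bounds meet at 1, so that is the treewidth.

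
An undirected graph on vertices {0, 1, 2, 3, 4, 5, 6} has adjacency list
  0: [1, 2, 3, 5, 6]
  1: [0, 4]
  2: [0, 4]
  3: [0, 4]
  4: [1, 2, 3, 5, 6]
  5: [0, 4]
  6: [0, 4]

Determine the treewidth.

A width-2 tree decomposition is:
Bags: B1 = {0, 4, 6}  B2 = {0, 1, 4}  B3 = {0, 3, 4}  B4 = {0, 4, 5}  B5 = {0, 2, 4}
Tree: B1–B2, B2–B3, B3–B4, B4–B5
Every bag has size at most 3, so the width is 3 − 1 = 2 and tw(G) ≤ 2. The edges 4–6–0–1–4 form a cycle, so G is not a tree and its treewidth is at least 2. Combining the bounds, tw(G) = 2.

2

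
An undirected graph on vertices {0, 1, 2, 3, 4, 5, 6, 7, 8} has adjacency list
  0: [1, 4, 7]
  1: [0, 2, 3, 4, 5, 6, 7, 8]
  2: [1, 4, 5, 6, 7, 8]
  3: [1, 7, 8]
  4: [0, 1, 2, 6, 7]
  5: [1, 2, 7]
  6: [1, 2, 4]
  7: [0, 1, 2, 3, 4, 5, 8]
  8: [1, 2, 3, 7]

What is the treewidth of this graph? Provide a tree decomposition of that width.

Every bag has size at most 4, so the width is 4 − 1 = 3 and tw(G) ≤ 3. On the other hand G contains the 4-clique {1, 2, 4, 6}. A clique must lie in a single bag of any decomposition, so no decomposition can have width below 3. Hence tw(G) = 3 exactly.

Treewidth 3.
Bags: B1 = {1, 2, 4, 7}  B2 = {1, 2, 7, 8}  B3 = {0, 1, 4, 7}  B4 = {1, 2, 5, 7}  B5 = {1, 3, 7, 8}  B6 = {1, 2, 4, 6}
Tree: B1–B2, B1–B3, B2–B4, B2–B5, B1–B6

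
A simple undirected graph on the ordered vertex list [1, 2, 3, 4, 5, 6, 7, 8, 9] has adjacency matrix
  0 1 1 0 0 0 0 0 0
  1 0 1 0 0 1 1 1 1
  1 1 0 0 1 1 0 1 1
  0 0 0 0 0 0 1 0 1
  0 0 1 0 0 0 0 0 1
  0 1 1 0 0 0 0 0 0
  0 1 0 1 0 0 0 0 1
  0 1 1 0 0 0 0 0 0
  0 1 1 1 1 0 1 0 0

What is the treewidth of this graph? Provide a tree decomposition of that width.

Treewidth 2.
One optimal decomposition is:
Bags: B1 = {4, 7, 9}  B2 = {2, 7, 9}  B3 = {2, 3, 9}  B4 = {2, 3, 6}  B5 = {2, 3, 8}  B6 = {3, 5, 9}  B7 = {1, 2, 3}
Tree: B1–B2, B2–B3, B3–B4, B3–B5, B3–B6, B4–B7

Every bag has size at most 3, so the width is 3 − 1 = 2 and tw(G) ≤ 2. On the other hand G contains the 3-clique {2, 3, 8}. A clique must lie in a single bag of any decomposition, so no decomposition can have width below 2. The upper and lower bounds meet at 2, so that is the treewidth.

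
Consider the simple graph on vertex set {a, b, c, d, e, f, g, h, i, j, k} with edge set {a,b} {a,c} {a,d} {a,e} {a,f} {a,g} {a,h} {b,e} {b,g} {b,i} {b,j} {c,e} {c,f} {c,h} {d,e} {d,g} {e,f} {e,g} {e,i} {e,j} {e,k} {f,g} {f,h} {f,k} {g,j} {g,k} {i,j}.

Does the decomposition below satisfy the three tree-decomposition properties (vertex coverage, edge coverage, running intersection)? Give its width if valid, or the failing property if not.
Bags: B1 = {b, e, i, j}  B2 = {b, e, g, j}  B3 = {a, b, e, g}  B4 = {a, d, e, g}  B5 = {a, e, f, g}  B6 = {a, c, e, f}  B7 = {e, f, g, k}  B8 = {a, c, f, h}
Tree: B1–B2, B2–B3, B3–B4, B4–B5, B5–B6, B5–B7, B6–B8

Checking the three conditions: (i) the bags cover all of {a, b, c, d, e, f, g, h, i, j, k}; (ii) for each edge, some bag contains both endpoints; (iii) the bags containing any fixed vertex form a subtree. All hold, so the decomposition is valid with width 4 − 1 = 3.

Yes; width 3.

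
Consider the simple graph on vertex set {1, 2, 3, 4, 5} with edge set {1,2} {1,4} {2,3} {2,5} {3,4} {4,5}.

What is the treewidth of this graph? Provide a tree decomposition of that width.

Treewidth 2.
One such decomposition:
Bags: B1 = {1, 2, 4}  B2 = {2, 3, 4}  B3 = {2, 4, 5}
Tree: B1–B2, B2–B3

Each bag holds 3 vertices, so the decomposition has width 2, which upper-bounds the treewidth. For the lower bound, G contains the cycle 1–4–3–2–1, so G is not a forest; only forests have treewidth ≤ 1, hence tw(G) ≥ 2. Hence tw(G) = 2 exactly.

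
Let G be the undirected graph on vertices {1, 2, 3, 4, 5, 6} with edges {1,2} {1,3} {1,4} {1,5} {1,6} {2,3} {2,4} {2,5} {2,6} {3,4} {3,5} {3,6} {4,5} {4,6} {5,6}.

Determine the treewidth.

A width-5 tree decomposition is:
Bags: B1 = {1, 2, 3, 4, 5, 6}
Tree: (single bag)
With just one bag of size 6, the width is 6 − 1 = 5, so tw(G) ≤ 5. On the other hand G contains the 6-clique {1, 2, 3, 4, 5, 6}. A clique must lie in a single bag of any decomposition, so no decomposition can have width below 5. Therefore the treewidth is 5.

5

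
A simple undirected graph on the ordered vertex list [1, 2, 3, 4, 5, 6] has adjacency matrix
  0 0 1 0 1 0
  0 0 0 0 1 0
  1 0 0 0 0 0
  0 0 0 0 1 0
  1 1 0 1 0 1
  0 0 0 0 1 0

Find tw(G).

A width-1 tree decomposition is:
Bags: B1 = {1, 5}  B2 = {4, 5}  B3 = {5, 6}  B4 = {2, 5}  B5 = {1, 3}
Tree: B1–B2, B1–B3, B2–B4, B1–B5
Each bag holds 2 vertices, so the decomposition has width 1, which upper-bounds the treewidth. G has an edge, so its treewidth is at least 1. Therefore the treewidth is 1.

1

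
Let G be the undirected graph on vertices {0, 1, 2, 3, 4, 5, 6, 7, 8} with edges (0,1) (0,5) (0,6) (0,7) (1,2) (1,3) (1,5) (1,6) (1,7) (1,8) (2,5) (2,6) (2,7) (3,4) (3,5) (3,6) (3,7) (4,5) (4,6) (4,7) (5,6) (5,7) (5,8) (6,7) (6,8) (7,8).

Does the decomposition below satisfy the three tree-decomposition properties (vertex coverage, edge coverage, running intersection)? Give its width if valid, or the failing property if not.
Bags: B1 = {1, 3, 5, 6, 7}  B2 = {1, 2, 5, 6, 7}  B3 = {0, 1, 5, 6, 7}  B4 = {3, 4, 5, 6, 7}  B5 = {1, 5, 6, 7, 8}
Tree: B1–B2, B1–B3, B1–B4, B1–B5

Yes; width 4.

Every vertex of G appears in some bag (union = {0, 1, 2, 3, 4, 5, 6, 7, 8}); every edge is covered by a bag; and for each vertex v the set of bags containing v is connected in the bag tree. The decomposition is therefore valid. The largest bag has 5 vertices, so the width is 4.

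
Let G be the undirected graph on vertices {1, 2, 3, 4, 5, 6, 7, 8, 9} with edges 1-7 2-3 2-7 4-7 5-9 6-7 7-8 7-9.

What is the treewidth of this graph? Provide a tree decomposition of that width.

Every bag has size at most 2, so the width is 2 − 1 = 1 and tw(G) ≤ 1. G has an edge, so its treewidth is at least 1. Hence tw(G) = 1 exactly.

Treewidth 1.
One such decomposition:
Bags: B1 = {7, 9}  B2 = {2, 7}  B3 = {2, 3}  B4 = {7, 8}  B5 = {1, 7}  B6 = {5, 9}  B7 = {4, 7}  B8 = {6, 7}
Tree: B1–B2, B2–B3, B2–B4, B4–B5, B1–B6, B2–B7, B5–B8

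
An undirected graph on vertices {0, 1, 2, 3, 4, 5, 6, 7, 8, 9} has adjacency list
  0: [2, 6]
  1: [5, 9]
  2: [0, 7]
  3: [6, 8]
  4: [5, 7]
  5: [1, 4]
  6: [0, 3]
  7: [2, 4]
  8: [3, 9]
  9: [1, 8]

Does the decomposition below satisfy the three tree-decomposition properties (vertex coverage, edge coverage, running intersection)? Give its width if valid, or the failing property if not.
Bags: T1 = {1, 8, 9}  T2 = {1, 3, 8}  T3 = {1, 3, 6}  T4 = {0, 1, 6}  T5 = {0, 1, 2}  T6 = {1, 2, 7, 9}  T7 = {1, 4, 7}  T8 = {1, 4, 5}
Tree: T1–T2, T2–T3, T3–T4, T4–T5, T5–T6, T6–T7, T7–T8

No — bags containing vertex 9 are not connected in the tree.

A tree decomposition must satisfy three properties: every vertex lies in some bag; for every edge, both endpoints lie together in some bag; and for every vertex, the bags containing it form a connected subtree. Here bags containing vertex 9 are not connected in the tree, so the decomposition is invalid.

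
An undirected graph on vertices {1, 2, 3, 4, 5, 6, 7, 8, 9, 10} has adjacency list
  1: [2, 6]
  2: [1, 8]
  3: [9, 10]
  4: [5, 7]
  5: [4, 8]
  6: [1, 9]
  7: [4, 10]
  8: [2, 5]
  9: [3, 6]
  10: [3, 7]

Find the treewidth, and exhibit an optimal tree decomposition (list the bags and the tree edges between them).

Treewidth 2.
One such decomposition:
Bags: B1 = {3, 6, 9}  B2 = {1, 3, 6}  B3 = {1, 2, 3}  B4 = {2, 3, 8}  B5 = {3, 5, 8}  B6 = {3, 4, 5}  B7 = {3, 4, 7}  B8 = {3, 7, 10}
Tree: B1–B2, B2–B3, B3–B4, B4–B5, B5–B6, B6–B7, B7–B8

Each bag holds 3 vertices, so the decomposition has width 2, which upper-bounds the treewidth. Since 3–9–6–1–2–8–5–4–7–10–3 is a cycle in G, G is not acyclic. Forests are exactly the graphs of treewidth ≤ 1, so tw(G) ≥ 2. Combining the bounds, tw(G) = 2.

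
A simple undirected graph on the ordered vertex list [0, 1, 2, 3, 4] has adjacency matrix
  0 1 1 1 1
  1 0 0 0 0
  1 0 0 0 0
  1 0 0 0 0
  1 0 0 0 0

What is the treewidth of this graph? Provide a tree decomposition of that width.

Treewidth 1.
One optimal decomposition is:
Bags: B1 = {0, 4}  B2 = {0, 3}  B3 = {0, 2}  B4 = {0, 1}
Tree: B1–B2, B1–B3, B1–B4

The largest bag has 2 vertices, giving width 1; this decomposition certifies tw(G) ≤ 1. G has an edge, so its treewidth is at least 1. Combining the bounds, tw(G) = 1.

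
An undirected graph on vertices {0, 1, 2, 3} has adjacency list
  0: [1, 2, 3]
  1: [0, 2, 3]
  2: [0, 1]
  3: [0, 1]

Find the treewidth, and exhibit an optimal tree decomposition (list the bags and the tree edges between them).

Treewidth 2.
One optimal decomposition is:
Bags: B1 = {0, 1, 2}  B2 = {0, 1, 3}
Tree: B1–B2

Each bag holds 3 vertices, so the decomposition has width 2, which upper-bounds the treewidth. For the lower bound, the 3 vertices {0, 1, 2} are pairwise adjacent, and any tree decomposition puts a clique entirely inside one bag — forcing width ≥ 2. Hence tw(G) = 2 exactly.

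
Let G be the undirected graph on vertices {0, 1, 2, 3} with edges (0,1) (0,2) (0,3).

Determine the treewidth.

1

A width-1 tree decomposition is:
Bags: B1 = {0, 3}  B2 = {0, 1}  B3 = {0, 2}
Tree: B1–B2, B1–B3
Each bag holds 2 vertices, so the decomposition has width 1, which upper-bounds the treewidth. Any graph with an edge has treewidth ≥ 1, and G has the edge 3–0. Hence tw(G) = 1 exactly.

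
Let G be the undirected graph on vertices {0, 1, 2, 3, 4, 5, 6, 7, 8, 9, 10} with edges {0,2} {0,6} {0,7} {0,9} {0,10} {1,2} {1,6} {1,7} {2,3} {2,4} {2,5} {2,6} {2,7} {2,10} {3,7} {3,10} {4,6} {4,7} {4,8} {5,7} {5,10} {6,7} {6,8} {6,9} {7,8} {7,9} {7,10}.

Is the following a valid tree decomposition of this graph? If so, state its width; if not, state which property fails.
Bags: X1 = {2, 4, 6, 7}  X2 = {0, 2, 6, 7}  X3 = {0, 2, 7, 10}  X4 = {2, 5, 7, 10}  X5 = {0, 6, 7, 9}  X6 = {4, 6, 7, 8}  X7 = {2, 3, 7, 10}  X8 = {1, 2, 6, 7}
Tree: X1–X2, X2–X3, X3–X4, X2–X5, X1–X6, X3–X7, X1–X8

Every vertex of G appears in some bag (union = {0, 1, 2, 3, 4, 5, 6, 7, 8, 9, 10}); every edge is covered by a bag; and for each vertex v the set of bags containing v is connected in the bag tree. The decomposition is therefore valid. The largest bag has 4 vertices, so the width is 3.

Yes; width 3.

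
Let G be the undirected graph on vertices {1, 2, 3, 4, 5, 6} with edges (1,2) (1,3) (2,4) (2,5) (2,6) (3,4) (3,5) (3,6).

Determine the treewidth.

A width-2 tree decomposition is:
Bags: B1 = {2, 3, 6}  B2 = {2, 3, 4}  B3 = {1, 2, 3}  B4 = {2, 3, 5}
Tree: B1–B2, B2–B3, B3–B4
Each bag holds 3 vertices, so the decomposition has width 2, which upper-bounds the treewidth. Since 6–2–4–3–6 is a cycle in G, G is not acyclic. Forests are exactly the graphs of treewidth ≤ 1, so tw(G) ≥ 2. The upper and lower bounds meet at 2, so that is the treewidth.

2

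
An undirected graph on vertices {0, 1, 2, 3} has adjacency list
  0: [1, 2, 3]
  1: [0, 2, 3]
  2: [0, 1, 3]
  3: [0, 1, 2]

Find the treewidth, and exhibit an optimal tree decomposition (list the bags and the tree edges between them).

Treewidth 3.
Bags: B1 = {0, 1, 2, 3}
Tree: (single bag)

A single bag containing all 4 vertices is trivially a valid decomposition of width 3. For the lower bound, the 4 vertices {0, 1, 2, 3} are pairwise adjacent, and any tree decomposition puts a clique entirely inside one bag — forcing width ≥ 3. Hence tw(G) = 3 exactly.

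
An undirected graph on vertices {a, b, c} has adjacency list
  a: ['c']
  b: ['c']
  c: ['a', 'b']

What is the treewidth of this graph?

A width-1 tree decomposition is:
Bags: B1 = {b, c}  B2 = {a, c}
Tree: B1–B2
Every bag has size at most 2, so the width is 2 − 1 = 1 and tw(G) ≤ 1. G has an edge, so its treewidth is at least 1. Therefore the treewidth is 1.

1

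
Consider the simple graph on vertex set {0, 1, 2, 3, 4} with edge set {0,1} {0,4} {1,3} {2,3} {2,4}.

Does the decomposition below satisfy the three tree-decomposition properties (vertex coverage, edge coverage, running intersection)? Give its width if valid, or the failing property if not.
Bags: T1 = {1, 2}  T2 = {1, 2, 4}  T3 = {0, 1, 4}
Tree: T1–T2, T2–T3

No — vertex 3 appears in no bag.

A tree decomposition must satisfy three properties: every vertex lies in some bag; for every edge, both endpoints lie together in some bag; and for every vertex, the bags containing it form a connected subtree. Here vertex 3 appears in no bag, so the decomposition is invalid.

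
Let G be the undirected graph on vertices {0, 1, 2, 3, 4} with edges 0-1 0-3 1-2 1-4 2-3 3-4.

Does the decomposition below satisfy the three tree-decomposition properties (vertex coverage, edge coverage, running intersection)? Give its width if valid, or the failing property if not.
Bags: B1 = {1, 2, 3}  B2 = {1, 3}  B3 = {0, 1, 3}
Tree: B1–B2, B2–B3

No — vertex 4 appears in no bag.

A tree decomposition must satisfy three properties: every vertex lies in some bag; for every edge, both endpoints lie together in some bag; and for every vertex, the bags containing it form a connected subtree. Here vertex 4 appears in no bag, so the decomposition is invalid.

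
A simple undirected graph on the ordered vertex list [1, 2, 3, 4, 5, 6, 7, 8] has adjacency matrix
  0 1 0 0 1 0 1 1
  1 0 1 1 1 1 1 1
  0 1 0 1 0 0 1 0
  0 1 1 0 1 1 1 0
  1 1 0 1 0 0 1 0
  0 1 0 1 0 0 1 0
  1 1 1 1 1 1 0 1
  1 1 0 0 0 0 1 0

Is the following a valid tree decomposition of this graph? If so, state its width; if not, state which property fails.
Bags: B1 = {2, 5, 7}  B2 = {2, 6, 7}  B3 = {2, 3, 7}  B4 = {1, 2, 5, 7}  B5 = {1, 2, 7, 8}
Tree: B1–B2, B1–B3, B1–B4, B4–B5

A tree decomposition must satisfy three properties: every vertex lies in some bag; for every edge, both endpoints lie together in some bag; and for every vertex, the bags containing it form a connected subtree. Here vertex 4 appears in no bag, so the decomposition is invalid.

No — vertex 4 appears in no bag.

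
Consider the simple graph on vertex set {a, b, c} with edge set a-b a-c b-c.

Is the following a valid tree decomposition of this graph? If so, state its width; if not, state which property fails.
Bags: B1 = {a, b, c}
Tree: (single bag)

Vertex coverage: the bags together contain {a, b, c}, the full vertex set. Edge coverage: each edge of G has both endpoints in at least one bag. Running intersection: for every vertex, the bags containing it form a connected subtree. All three properties hold, so this is a valid tree decomposition of width max|bag| − 1 = 2, and hence tw(G) ≤ 2.

Yes; width 2.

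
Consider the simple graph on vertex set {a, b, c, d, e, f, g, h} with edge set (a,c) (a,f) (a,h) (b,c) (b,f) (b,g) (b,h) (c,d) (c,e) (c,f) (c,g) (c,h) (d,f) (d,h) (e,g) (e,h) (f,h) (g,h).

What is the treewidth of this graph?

3

A width-3 tree decomposition is:
Bags: B1 = {b, c, g, h}  B2 = {b, c, f, h}  B3 = {a, c, f, h}  B4 = {c, d, f, h}  B5 = {c, e, g, h}
Tree: B1–B2, B2–B3, B3–B4, B1–B5
Each bag holds 4 vertices, so the decomposition has width 3, which upper-bounds the treewidth. Conversely, {c, e, g, h} is a clique of size 4, and the vertices of any clique must share a bag in every tree decomposition; so some bag has ≥ 4 vertices and tw(G) ≥ 3. Therefore the treewidth is 3.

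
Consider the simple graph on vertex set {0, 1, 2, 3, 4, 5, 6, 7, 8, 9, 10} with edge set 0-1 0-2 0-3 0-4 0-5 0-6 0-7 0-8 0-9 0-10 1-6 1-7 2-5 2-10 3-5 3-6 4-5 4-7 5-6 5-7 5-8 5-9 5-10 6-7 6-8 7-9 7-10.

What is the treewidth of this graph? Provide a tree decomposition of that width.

Each bag holds 4 vertices, so the decomposition has width 3, which upper-bounds the treewidth. On the other hand G contains the 4-clique {0, 1, 6, 7}. A clique must lie in a single bag of any decomposition, so no decomposition can have width below 3. Therefore the treewidth is 3.

Treewidth 3.
One such decomposition:
Bags: B1 = {0, 5, 6, 7}  B2 = {0, 1, 6, 7}  B3 = {0, 5, 7, 9}  B4 = {0, 5, 6, 8}  B5 = {0, 5, 7, 10}  B6 = {0, 4, 5, 7}  B7 = {0, 2, 5, 10}  B8 = {0, 3, 5, 6}
Tree: B1–B2, B1–B3, B1–B4, B3–B5, B5–B6, B5–B7, B1–B8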